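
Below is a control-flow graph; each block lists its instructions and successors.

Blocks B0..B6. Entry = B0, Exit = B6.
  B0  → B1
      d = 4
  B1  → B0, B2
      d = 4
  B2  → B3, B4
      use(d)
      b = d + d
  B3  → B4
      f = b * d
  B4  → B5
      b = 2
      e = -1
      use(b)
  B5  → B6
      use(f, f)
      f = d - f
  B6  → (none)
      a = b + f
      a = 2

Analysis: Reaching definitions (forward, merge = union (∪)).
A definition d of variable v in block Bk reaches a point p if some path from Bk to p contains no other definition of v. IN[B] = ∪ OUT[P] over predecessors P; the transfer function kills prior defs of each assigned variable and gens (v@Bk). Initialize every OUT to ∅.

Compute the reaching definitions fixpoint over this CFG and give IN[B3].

Answer: {b@B2, d@B1}

Trace:
Per-block solution:
  B0: | IN={d@B1} | OUT={d@B0}
  B1: | IN={d@B0} | OUT={d@B1}
  B2: | IN={d@B1} | OUT={b@B2, d@B1}
  B3: | IN={b@B2, d@B1} | OUT={b@B2, d@B1, f@B3}
  B4: | IN={b@B2, d@B1, f@B3} | OUT={b@B4, d@B1, e@B4, f@B3}
  B5: | IN={b@B4, d@B1, e@B4, f@B3} | OUT={b@B4, d@B1, e@B4, f@B5}
  B6: | IN={b@B4, d@B1, e@B4, f@B5} | OUT={a@B6, b@B4, d@B1, e@B4, f@B5}

Merge at B3: IN[B3] = OUT[B2] = {b@B2, d@B1}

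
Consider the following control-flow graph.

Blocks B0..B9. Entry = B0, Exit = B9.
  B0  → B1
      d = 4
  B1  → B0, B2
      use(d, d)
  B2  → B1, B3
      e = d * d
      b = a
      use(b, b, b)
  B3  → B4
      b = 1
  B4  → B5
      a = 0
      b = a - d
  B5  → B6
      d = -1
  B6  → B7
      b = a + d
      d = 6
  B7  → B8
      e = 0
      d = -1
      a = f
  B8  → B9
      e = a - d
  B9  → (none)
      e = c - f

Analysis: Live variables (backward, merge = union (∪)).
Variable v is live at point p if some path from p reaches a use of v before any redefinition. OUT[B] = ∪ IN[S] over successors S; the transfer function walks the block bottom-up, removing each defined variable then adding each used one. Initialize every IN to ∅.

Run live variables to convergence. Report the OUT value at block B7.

Per-block solution:
  B0: | IN={a, c, f} | OUT={a, c, d, f}
  B1: | IN={a, c, d, f} | OUT={a, c, d, f}
  B2: | IN={a, c, d, f} | OUT={a, c, d, f}
  B3: | IN={c, d, f} | OUT={c, d, f}
  B4: | IN={c, d, f} | OUT={a, c, f}
  B5: | IN={a, c, f} | OUT={a, c, d, f}
  B6: | IN={a, c, d, f} | OUT={c, f}
  B7: | IN={c, f} | OUT={a, c, d, f}
  B8: | IN={a, c, d, f} | OUT={c, f}
  B9: | IN={c, f} | OUT={}

Merge at B7: OUT[B7] = IN[B8] = {a, c, d, f}

Answer: {a, c, d, f}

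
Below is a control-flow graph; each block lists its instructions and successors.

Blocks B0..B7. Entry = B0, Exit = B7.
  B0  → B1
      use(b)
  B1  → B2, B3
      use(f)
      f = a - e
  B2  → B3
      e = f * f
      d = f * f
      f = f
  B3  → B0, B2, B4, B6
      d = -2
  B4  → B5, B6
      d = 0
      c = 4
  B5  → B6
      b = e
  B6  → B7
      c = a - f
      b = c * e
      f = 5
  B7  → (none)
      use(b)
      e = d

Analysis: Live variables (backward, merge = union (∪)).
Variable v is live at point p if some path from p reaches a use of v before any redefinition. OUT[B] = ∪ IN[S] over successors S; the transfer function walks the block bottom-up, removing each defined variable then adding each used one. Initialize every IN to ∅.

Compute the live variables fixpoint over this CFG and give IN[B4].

Fixpoint table:
  B0:   IN={a, b, e, f}   OUT={a, b, e, f}
  B1:   IN={a, b, e, f}   OUT={a, b, e, f}
  B2:   IN={a, b, f}   OUT={a, b, e, f}
  B3:   IN={a, b, e, f}   OUT={a, b, d, e, f}
  B4:   IN={a, e, f}   OUT={a, d, e, f}
  B5:   IN={a, d, e, f}   OUT={a, d, e, f}
  B6:   IN={a, d, e, f}   OUT={b, d}
  B7:   IN={b, d}   OUT={}

Merge at B4: OUT[B4] = IN[B5] ⊔ IN[B6] = {a, d, e, f}
Applying B4's transfer function to that OUT value gives IN[B4] (row B4 above).

Answer: {a, e, f}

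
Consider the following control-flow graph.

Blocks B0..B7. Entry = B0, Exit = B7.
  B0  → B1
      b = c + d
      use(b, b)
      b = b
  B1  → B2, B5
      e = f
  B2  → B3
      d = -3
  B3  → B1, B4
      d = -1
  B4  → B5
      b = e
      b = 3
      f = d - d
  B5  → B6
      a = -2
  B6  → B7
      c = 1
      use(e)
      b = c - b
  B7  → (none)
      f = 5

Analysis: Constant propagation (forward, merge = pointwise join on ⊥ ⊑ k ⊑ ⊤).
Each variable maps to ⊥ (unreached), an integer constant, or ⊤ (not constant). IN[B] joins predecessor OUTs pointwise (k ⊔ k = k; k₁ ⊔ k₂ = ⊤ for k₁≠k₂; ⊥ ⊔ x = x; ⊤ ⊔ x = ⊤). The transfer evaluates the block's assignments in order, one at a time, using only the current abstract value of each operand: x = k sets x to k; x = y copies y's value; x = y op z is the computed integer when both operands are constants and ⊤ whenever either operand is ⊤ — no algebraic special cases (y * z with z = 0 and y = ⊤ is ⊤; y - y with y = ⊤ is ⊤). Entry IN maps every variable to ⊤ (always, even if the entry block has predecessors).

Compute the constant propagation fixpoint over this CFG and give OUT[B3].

Fixpoint table:
  B0:   IN=(all ⊤)   OUT=(all ⊤)
  B1:   IN=(all ⊤)   OUT=(all ⊤)
  B2:   IN=(all ⊤)   OUT={d:-3; rest ⊤}
  B3:   IN={d:-3; rest ⊤}   OUT={d:-1; rest ⊤}
  B4:   IN={d:-1; rest ⊤}   OUT={b:3, d:-1, f:0; rest ⊤}
  B5:   IN=(all ⊤)   OUT={a:-2; rest ⊤}
  B6:   IN={a:-2; rest ⊤}   OUT={a:-2, c:1; rest ⊤}
  B7:   IN={a:-2, c:1; rest ⊤}   OUT={a:-2, c:1, f:5; rest ⊤}

Merge at B3: IN[B3] = OUT[B2] = {a: ⊤, b: ⊤, c: ⊤, d: -3, e: ⊤, f: ⊤}
Applying B3's transfer function to that IN value gives OUT[B3] (row B3 above).

Answer: {a: ⊤, b: ⊤, c: ⊤, d: -1, e: ⊤, f: ⊤}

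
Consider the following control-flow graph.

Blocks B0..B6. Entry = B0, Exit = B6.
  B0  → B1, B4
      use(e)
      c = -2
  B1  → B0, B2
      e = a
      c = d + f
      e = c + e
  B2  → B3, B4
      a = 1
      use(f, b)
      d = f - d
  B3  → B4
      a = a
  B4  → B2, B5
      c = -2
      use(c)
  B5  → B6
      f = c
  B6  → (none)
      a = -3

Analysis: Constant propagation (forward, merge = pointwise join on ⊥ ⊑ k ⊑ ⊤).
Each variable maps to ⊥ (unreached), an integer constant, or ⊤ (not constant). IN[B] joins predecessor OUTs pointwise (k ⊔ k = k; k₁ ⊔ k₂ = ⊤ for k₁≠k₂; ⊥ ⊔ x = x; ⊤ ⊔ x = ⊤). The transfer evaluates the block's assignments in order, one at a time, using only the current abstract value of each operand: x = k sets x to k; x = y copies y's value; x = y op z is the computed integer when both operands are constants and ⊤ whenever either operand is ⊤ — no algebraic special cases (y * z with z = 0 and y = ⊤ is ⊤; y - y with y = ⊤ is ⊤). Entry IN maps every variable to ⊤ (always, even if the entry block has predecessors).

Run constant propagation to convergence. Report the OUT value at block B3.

Answer: {a: 1, b: ⊤, c: ⊤, d: ⊤, e: ⊤, f: ⊤}

Derivation:
Per-block solution:
  B0:  IN=(all ⊤)  OUT={c:-2; rest ⊤}
  B1:  IN={c:-2; rest ⊤}  OUT=(all ⊤)
  B2:  IN=(all ⊤)  OUT={a:1; rest ⊤}
  B3:  IN={a:1; rest ⊤}  OUT={a:1; rest ⊤}
  B4:  IN=(all ⊤)  OUT={c:-2; rest ⊤}
  B5:  IN={c:-2; rest ⊤}  OUT={c:-2, f:-2; rest ⊤}
  B6:  IN={c:-2, f:-2; rest ⊤}  OUT={a:-3, c:-2, f:-2; rest ⊤}

Merge at B3: IN[B3] = OUT[B2] = {a: 1, b: ⊤, c: ⊤, d: ⊤, e: ⊤, f: ⊤}
Applying B3's transfer function to that IN value gives OUT[B3] (row B3 above).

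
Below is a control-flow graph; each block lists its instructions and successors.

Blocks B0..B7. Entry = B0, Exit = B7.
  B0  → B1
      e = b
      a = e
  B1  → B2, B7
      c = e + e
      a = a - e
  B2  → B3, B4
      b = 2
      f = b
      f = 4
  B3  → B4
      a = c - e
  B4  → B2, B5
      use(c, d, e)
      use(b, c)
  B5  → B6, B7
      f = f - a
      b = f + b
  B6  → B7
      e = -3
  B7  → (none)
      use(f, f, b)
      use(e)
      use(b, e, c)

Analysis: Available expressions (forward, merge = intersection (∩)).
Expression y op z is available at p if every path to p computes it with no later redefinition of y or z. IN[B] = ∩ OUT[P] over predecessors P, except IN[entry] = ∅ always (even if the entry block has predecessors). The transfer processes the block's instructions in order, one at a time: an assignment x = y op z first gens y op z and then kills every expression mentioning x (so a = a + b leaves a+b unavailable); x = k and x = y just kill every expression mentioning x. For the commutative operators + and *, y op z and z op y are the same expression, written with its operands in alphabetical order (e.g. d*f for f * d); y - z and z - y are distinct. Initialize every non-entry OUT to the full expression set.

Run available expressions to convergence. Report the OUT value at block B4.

Converged values:
  B0: | IN={} | OUT={}
  B1: | IN={} | OUT={e+e}
  B2: | IN={e+e} | OUT={e+e}
  B3: | IN={e+e} | OUT={c-e, e+e}
  B4: | IN={e+e} | OUT={e+e}
  B5: | IN={e+e} | OUT={e+e}
  B6: | IN={e+e} | OUT={}
  B7: | IN={} | OUT={}

Merge at B4: IN[B4] = OUT[B2] ∩ OUT[B3] = {e+e}
Applying B4's transfer function to that IN value gives OUT[B4] (row B4 above).

Answer: {e+e}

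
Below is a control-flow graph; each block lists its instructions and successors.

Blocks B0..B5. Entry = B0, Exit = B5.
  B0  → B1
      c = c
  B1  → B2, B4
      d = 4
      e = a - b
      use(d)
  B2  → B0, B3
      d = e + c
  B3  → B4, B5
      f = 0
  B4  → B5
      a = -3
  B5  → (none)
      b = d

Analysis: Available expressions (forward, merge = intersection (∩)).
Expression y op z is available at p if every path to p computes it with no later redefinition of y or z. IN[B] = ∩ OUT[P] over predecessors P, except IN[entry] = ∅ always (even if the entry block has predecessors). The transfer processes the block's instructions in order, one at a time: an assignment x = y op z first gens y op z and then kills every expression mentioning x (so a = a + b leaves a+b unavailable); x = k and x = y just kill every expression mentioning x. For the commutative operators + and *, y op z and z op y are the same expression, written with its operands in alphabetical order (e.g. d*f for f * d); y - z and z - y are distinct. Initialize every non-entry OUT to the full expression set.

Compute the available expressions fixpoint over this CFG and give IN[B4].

Answer: {a-b}

Working:
Per-block solution:
  B0: | IN={} | OUT={}
  B1: | IN={} | OUT={a-b}
  B2: | IN={a-b} | OUT={a-b, c+e}
  B3: | IN={a-b, c+e} | OUT={a-b, c+e}
  B4: | IN={a-b} | OUT={}
  B5: | IN={} | OUT={}

Merge at B4: IN[B4] = OUT[B1] ∩ OUT[B3] = {a-b}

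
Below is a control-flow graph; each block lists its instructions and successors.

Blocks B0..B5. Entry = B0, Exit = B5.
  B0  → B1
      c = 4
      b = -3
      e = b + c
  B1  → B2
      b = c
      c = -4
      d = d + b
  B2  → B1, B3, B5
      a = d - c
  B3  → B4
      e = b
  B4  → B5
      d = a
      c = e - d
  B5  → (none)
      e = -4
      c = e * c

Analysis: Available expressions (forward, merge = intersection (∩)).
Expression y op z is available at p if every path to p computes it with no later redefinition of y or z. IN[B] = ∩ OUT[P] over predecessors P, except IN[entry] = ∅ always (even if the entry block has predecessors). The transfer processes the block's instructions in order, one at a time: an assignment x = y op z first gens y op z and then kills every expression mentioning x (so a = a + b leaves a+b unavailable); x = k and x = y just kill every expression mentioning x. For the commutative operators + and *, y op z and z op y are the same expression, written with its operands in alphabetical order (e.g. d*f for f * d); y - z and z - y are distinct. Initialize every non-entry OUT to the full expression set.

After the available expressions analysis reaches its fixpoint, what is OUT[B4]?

Answer: {e-d}

Derivation:
Fixpoint table:
  B0:  IN={}  OUT={b+c}
  B1:  IN={}  OUT={}
  B2:  IN={}  OUT={d-c}
  B3:  IN={d-c}  OUT={d-c}
  B4:  IN={d-c}  OUT={e-d}
  B5:  IN={}  OUT={}

Merge at B4: IN[B4] = OUT[B3] = {d-c}
Applying B4's transfer function to that IN value gives OUT[B4] (row B4 above).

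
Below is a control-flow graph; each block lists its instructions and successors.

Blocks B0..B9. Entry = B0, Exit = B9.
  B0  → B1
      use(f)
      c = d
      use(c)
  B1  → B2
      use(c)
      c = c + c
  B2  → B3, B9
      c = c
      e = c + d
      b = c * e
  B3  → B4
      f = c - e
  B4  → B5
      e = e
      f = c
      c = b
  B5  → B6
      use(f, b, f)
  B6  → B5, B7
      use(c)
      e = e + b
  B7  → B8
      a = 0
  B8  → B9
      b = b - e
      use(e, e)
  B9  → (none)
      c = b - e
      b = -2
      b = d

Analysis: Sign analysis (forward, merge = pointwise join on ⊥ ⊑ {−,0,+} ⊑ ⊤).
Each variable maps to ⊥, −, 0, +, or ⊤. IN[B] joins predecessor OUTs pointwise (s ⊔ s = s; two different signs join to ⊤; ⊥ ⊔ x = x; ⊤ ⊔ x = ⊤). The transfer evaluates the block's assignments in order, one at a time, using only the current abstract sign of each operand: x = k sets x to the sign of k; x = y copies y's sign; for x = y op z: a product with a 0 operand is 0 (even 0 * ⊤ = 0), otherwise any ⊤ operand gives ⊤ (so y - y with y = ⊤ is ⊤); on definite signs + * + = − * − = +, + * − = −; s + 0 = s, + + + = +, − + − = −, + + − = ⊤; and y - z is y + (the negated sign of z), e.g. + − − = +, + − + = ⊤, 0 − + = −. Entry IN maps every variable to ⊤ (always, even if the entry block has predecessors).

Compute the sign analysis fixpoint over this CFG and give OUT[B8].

Answer: {a: 0, b: ⊤, c: ⊤, d: ⊤, e: ⊤, f: ⊤}

Derivation:
Per-block solution:
  B0:  IN=(all ⊤)  OUT=(all ⊤)
  B1:  IN=(all ⊤)  OUT=(all ⊤)
  B2:  IN=(all ⊤)  OUT=(all ⊤)
  B3:  IN=(all ⊤)  OUT=(all ⊤)
  B4:  IN=(all ⊤)  OUT=(all ⊤)
  B5:  IN=(all ⊤)  OUT=(all ⊤)
  B6:  IN=(all ⊤)  OUT=(all ⊤)
  B7:  IN=(all ⊤)  OUT={a:0; rest ⊤}
  B8:  IN={a:0; rest ⊤}  OUT={a:0; rest ⊤}
  B9:  IN=(all ⊤)  OUT=(all ⊤)

Merge at B8: IN[B8] = OUT[B7] = {a: 0, b: ⊤, c: ⊤, d: ⊤, e: ⊤, f: ⊤}
Applying B8's transfer function to that IN value gives OUT[B8] (row B8 above).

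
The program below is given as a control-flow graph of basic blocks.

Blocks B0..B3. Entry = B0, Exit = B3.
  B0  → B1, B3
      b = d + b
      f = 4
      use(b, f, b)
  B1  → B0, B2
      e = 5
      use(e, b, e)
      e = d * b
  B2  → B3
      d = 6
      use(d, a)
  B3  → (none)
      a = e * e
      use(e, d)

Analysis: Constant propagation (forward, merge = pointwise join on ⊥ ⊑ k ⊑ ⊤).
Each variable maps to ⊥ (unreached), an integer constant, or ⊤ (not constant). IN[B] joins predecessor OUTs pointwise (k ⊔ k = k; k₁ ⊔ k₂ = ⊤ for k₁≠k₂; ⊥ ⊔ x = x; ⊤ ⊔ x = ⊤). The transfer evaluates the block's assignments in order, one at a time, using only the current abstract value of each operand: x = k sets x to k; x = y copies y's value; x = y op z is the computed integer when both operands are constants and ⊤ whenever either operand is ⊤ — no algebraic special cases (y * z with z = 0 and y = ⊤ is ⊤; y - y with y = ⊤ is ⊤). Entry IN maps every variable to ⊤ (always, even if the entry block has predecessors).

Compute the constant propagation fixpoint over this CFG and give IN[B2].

Per-block solution:
  B0:   IN=(all ⊤)   OUT={f:4; rest ⊤}
  B1:   IN={f:4; rest ⊤}   OUT={f:4; rest ⊤}
  B2:   IN={f:4; rest ⊤}   OUT={d:6, f:4; rest ⊤}
  B3:   IN={f:4; rest ⊤}   OUT={f:4; rest ⊤}

Merge at B2: IN[B2] = OUT[B1] = {a: ⊤, b: ⊤, c: ⊤, d: ⊤, e: ⊤, f: 4}

Answer: {a: ⊤, b: ⊤, c: ⊤, d: ⊤, e: ⊤, f: 4}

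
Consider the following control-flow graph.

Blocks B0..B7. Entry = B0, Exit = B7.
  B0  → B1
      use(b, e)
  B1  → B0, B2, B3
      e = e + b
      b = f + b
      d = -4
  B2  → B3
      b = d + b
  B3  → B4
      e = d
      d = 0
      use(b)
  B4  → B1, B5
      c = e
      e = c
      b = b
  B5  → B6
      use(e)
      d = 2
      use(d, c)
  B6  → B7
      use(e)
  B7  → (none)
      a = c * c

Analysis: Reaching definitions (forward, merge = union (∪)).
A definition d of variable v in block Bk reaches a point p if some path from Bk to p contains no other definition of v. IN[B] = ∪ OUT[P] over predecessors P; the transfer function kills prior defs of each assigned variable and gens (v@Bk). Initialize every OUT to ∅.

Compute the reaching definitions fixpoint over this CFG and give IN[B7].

Answer: {b@B4, c@B4, d@B5, e@B4}

Trace:
Per-block solution:
  B0:   IN={b@B1, c@B4, d@B1, e@B1}   OUT={b@B1, c@B4, d@B1, e@B1}
  B1:   IN={b@B1, b@B4, c@B4, d@B1, d@B3, e@B1, e@B4}   OUT={b@B1, c@B4, d@B1, e@B1}
  B2:   IN={b@B1, c@B4, d@B1, e@B1}   OUT={b@B2, c@B4, d@B1, e@B1}
  B3:   IN={b@B1, b@B2, c@B4, d@B1, e@B1}   OUT={b@B1, b@B2, c@B4, d@B3, e@B3}
  B4:   IN={b@B1, b@B2, c@B4, d@B3, e@B3}   OUT={b@B4, c@B4, d@B3, e@B4}
  B5:   IN={b@B4, c@B4, d@B3, e@B4}   OUT={b@B4, c@B4, d@B5, e@B4}
  B6:   IN={b@B4, c@B4, d@B5, e@B4}   OUT={b@B4, c@B4, d@B5, e@B4}
  B7:   IN={b@B4, c@B4, d@B5, e@B4}   OUT={a@B7, b@B4, c@B4, d@B5, e@B4}

Merge at B7: IN[B7] = OUT[B6] = {b@B4, c@B4, d@B5, e@B4}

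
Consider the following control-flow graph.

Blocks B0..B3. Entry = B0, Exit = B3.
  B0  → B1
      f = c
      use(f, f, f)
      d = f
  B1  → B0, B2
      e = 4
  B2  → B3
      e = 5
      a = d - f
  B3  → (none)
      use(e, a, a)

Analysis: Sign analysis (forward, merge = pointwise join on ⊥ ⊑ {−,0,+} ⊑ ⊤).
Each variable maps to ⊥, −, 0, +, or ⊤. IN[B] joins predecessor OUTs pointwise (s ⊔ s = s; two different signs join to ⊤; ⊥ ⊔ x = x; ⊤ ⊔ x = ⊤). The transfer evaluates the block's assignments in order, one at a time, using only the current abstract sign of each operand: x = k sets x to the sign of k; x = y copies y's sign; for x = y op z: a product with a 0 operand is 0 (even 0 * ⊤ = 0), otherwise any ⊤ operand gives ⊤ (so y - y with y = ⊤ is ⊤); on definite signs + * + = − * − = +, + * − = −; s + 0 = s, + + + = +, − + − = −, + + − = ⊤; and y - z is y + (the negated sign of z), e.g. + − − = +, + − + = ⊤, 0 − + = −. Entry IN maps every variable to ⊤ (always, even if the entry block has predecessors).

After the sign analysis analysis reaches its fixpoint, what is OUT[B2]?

Answer: {a: ⊤, b: ⊤, c: ⊤, d: ⊤, e: +, f: ⊤}

Working:
Converged values:
  B0: | IN=(all ⊤) | OUT=(all ⊤)
  B1: | IN=(all ⊤) | OUT={e:+; rest ⊤}
  B2: | IN={e:+; rest ⊤} | OUT={e:+; rest ⊤}
  B3: | IN={e:+; rest ⊤} | OUT={e:+; rest ⊤}

Merge at B2: IN[B2] = OUT[B1] = {a: ⊤, b: ⊤, c: ⊤, d: ⊤, e: +, f: ⊤}
Applying B2's transfer function to that IN value gives OUT[B2] (row B2 above).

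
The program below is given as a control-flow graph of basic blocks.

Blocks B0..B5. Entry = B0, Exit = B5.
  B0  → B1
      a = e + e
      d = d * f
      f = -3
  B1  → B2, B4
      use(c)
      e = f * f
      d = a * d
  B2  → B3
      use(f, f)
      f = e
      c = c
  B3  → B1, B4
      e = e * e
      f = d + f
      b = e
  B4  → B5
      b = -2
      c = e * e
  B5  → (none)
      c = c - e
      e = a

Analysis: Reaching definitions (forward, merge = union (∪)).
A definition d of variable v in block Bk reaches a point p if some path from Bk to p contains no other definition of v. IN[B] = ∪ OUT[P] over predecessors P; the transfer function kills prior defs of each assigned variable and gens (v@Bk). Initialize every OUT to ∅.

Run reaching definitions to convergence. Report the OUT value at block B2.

Fixpoint table:
  B0: | IN={} | OUT={a@B0, d@B0, f@B0}
  B1: | IN={a@B0, b@B3, c@B2, d@B0, d@B1, e@B3, f@B0, f@B3} | OUT={a@B0, b@B3, c@B2, d@B1, e@B1, f@B0, f@B3}
  B2: | IN={a@B0, b@B3, c@B2, d@B1, e@B1, f@B0, f@B3} | OUT={a@B0, b@B3, c@B2, d@B1, e@B1, f@B2}
  B3: | IN={a@B0, b@B3, c@B2, d@B1, e@B1, f@B2} | OUT={a@B0, b@B3, c@B2, d@B1, e@B3, f@B3}
  B4: | IN={a@B0, b@B3, c@B2, d@B1, e@B1, e@B3, f@B0, f@B3} | OUT={a@B0, b@B4, c@B4, d@B1, e@B1, e@B3, f@B0, f@B3}
  B5: | IN={a@B0, b@B4, c@B4, d@B1, e@B1, e@B3, f@B0, f@B3} | OUT={a@B0, b@B4, c@B5, d@B1, e@B5, f@B0, f@B3}

Merge at B2: IN[B2] = OUT[B1] = {a@B0, b@B3, c@B2, d@B1, e@B1, f@B0, f@B3}
Applying B2's transfer function to that IN value gives OUT[B2] (row B2 above).

Answer: {a@B0, b@B3, c@B2, d@B1, e@B1, f@B2}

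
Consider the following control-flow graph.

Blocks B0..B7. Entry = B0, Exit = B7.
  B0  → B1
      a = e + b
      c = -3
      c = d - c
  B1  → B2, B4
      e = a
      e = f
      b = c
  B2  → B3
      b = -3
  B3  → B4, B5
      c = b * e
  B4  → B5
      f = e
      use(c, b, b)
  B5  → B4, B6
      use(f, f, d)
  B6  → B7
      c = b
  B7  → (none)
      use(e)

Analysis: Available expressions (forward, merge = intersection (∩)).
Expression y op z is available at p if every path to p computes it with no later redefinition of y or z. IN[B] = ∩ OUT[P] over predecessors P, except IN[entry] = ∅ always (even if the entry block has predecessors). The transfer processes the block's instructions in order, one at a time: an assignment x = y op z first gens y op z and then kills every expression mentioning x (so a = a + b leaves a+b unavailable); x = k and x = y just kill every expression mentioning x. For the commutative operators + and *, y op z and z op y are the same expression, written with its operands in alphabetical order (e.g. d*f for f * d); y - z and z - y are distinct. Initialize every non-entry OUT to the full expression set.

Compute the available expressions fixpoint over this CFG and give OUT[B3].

Per-block solution:
  B0:  IN={}  OUT={b+e}
  B1:  IN={b+e}  OUT={}
  B2:  IN={}  OUT={}
  B3:  IN={}  OUT={b*e}
  B4:  IN={}  OUT={}
  B5:  IN={}  OUT={}
  B6:  IN={}  OUT={}
  B7:  IN={}  OUT={}

Merge at B3: IN[B3] = OUT[B2] = {}
Applying B3's transfer function to that IN value gives OUT[B3] (row B3 above).

Answer: {b*e}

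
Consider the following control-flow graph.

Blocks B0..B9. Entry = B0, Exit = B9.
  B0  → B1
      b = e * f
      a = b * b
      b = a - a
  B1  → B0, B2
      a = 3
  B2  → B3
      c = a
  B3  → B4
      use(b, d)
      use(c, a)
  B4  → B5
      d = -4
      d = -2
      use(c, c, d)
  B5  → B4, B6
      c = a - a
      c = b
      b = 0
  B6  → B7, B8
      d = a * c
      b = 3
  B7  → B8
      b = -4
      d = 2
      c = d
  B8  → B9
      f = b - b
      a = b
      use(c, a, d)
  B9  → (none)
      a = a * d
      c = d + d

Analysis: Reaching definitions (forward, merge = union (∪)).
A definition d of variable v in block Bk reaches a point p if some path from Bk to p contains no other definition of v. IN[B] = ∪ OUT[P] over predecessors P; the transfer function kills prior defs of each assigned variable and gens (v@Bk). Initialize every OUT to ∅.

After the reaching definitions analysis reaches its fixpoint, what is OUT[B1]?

Converged values:
  B0: | IN={a@B1, b@B0} | OUT={a@B0, b@B0}
  B1: | IN={a@B0, b@B0} | OUT={a@B1, b@B0}
  B2: | IN={a@B1, b@B0} | OUT={a@B1, b@B0, c@B2}
  B3: | IN={a@B1, b@B0, c@B2} | OUT={a@B1, b@B0, c@B2}
  B4: | IN={a@B1, b@B0, b@B5, c@B2, c@B5, d@B4} | OUT={a@B1, b@B0, b@B5, c@B2, c@B5, d@B4}
  B5: | IN={a@B1, b@B0, b@B5, c@B2, c@B5, d@B4} | OUT={a@B1, b@B5, c@B5, d@B4}
  B6: | IN={a@B1, b@B5, c@B5, d@B4} | OUT={a@B1, b@B6, c@B5, d@B6}
  B7: | IN={a@B1, b@B6, c@B5, d@B6} | OUT={a@B1, b@B7, c@B7, d@B7}
  B8: | IN={a@B1, b@B6, b@B7, c@B5, c@B7, d@B6, d@B7} | OUT={a@B8, b@B6, b@B7, c@B5, c@B7, d@B6, d@B7, f@B8}
  B9: | IN={a@B8, b@B6, b@B7, c@B5, c@B7, d@B6, d@B7, f@B8} | OUT={a@B9, b@B6, b@B7, c@B9, d@B6, d@B7, f@B8}

Merge at B1: IN[B1] = OUT[B0] = {a@B0, b@B0}
Applying B1's transfer function to that IN value gives OUT[B1] (row B1 above).

Answer: {a@B1, b@B0}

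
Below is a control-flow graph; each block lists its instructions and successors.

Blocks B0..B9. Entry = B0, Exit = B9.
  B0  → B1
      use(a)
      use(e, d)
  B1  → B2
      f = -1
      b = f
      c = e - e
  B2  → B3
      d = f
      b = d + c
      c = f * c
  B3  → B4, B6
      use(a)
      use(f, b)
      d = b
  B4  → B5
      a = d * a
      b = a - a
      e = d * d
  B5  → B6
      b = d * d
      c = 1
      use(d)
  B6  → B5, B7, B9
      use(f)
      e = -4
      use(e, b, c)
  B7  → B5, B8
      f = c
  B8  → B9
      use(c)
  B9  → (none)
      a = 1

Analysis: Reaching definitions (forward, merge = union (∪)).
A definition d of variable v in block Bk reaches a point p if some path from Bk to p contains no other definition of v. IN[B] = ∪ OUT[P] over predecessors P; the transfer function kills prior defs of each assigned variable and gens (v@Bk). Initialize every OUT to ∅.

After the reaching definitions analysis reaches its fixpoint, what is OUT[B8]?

Fixpoint table:
  B0:   IN={}   OUT={}
  B1:   IN={}   OUT={b@B1, c@B1, f@B1}
  B2:   IN={b@B1, c@B1, f@B1}   OUT={b@B2, c@B2, d@B2, f@B1}
  B3:   IN={b@B2, c@B2, d@B2, f@B1}   OUT={b@B2, c@B2, d@B3, f@B1}
  B4:   IN={b@B2, c@B2, d@B3, f@B1}   OUT={a@B4, b@B4, c@B2, d@B3, e@B4, f@B1}
  B5:   IN={a@B4, b@B2, b@B4, b@B5, c@B2, c@B5, d@B3, e@B4, e@B6, f@B1, f@B7}   OUT={a@B4, b@B5, c@B5, d@B3, e@B4, e@B6, f@B1, f@B7}
  B6:   IN={a@B4, b@B2, b@B5, c@B2, c@B5, d@B3, e@B4, e@B6, f@B1, f@B7}   OUT={a@B4, b@B2, b@B5, c@B2, c@B5, d@B3, e@B6, f@B1, f@B7}
  B7:   IN={a@B4, b@B2, b@B5, c@B2, c@B5, d@B3, e@B6, f@B1, f@B7}   OUT={a@B4, b@B2, b@B5, c@B2, c@B5, d@B3, e@B6, f@B7}
  B8:   IN={a@B4, b@B2, b@B5, c@B2, c@B5, d@B3, e@B6, f@B7}   OUT={a@B4, b@B2, b@B5, c@B2, c@B5, d@B3, e@B6, f@B7}
  B9:   IN={a@B4, b@B2, b@B5, c@B2, c@B5, d@B3, e@B6, f@B1, f@B7}   OUT={a@B9, b@B2, b@B5, c@B2, c@B5, d@B3, e@B6, f@B1, f@B7}

Merge at B8: IN[B8] = OUT[B7] = {a@B4, b@B2, b@B5, c@B2, c@B5, d@B3, e@B6, f@B7}
Applying B8's transfer function to that IN value gives OUT[B8] (row B8 above).

Answer: {a@B4, b@B2, b@B5, c@B2, c@B5, d@B3, e@B6, f@B7}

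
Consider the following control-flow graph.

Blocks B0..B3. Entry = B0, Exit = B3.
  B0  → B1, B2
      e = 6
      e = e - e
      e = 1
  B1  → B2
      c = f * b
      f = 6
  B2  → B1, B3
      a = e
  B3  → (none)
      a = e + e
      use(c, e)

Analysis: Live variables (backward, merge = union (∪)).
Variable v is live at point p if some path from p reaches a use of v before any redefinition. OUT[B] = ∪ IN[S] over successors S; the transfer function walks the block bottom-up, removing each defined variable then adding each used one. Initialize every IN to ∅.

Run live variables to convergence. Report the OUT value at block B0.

Answer: {b, c, e, f}

Derivation:
Fixpoint table:
  B0:   IN={b, c, f}   OUT={b, c, e, f}
  B1:   IN={b, e, f}   OUT={b, c, e, f}
  B2:   IN={b, c, e, f}   OUT={b, c, e, f}
  B3:   IN={c, e}   OUT={}

Merge at B0: OUT[B0] = IN[B1] ⊔ IN[B2] = {b, c, e, f}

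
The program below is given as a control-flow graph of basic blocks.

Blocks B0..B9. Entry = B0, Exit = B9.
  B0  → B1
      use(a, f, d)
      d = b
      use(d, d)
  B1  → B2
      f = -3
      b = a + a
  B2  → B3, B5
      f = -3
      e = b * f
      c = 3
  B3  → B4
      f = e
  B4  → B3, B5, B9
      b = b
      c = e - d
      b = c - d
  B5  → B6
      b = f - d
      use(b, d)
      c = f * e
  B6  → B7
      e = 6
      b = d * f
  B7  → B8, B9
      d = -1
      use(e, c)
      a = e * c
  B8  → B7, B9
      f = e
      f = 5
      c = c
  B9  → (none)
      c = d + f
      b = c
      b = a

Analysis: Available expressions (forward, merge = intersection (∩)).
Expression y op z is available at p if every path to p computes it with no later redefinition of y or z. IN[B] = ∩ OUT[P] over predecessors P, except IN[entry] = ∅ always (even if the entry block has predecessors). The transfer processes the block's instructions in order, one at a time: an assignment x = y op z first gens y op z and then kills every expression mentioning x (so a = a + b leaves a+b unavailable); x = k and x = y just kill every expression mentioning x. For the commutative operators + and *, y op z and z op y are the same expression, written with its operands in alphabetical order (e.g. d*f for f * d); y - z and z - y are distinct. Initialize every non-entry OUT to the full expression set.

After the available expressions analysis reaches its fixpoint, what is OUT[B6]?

Answer: {a+a, d*f, f-d}

Trace:
Converged values:
  B0:  IN={}  OUT={}
  B1:  IN={}  OUT={a+a}
  B2:  IN={a+a}  OUT={a+a, b*f}
  B3:  IN={a+a}  OUT={a+a}
  B4:  IN={a+a}  OUT={a+a, c-d, e-d}
  B5:  IN={a+a}  OUT={a+a, e*f, f-d}
  B6:  IN={a+a, e*f, f-d}  OUT={a+a, d*f, f-d}
  B7:  IN={}  OUT={c*e}
  B8:  IN={c*e}  OUT={}
  B9:  IN={}  OUT={d+f}

Merge at B6: IN[B6] = OUT[B5] = {a+a, e*f, f-d}
Applying B6's transfer function to that IN value gives OUT[B6] (row B6 above).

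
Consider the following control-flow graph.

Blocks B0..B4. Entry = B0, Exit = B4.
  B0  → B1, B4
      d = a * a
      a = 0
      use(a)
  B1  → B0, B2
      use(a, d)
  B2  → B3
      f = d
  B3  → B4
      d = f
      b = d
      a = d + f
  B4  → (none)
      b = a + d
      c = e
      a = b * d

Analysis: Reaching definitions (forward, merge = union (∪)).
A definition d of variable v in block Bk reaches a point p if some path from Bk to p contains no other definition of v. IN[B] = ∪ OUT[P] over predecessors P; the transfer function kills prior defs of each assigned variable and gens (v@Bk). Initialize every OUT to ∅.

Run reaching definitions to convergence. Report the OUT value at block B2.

Fixpoint table:
  B0: | IN={a@B0, d@B0} | OUT={a@B0, d@B0}
  B1: | IN={a@B0, d@B0} | OUT={a@B0, d@B0}
  B2: | IN={a@B0, d@B0} | OUT={a@B0, d@B0, f@B2}
  B3: | IN={a@B0, d@B0, f@B2} | OUT={a@B3, b@B3, d@B3, f@B2}
  B4: | IN={a@B0, a@B3, b@B3, d@B0, d@B3, f@B2} | OUT={a@B4, b@B4, c@B4, d@B0, d@B3, f@B2}

Merge at B2: IN[B2] = OUT[B1] = {a@B0, d@B0}
Applying B2's transfer function to that IN value gives OUT[B2] (row B2 above).

Answer: {a@B0, d@B0, f@B2}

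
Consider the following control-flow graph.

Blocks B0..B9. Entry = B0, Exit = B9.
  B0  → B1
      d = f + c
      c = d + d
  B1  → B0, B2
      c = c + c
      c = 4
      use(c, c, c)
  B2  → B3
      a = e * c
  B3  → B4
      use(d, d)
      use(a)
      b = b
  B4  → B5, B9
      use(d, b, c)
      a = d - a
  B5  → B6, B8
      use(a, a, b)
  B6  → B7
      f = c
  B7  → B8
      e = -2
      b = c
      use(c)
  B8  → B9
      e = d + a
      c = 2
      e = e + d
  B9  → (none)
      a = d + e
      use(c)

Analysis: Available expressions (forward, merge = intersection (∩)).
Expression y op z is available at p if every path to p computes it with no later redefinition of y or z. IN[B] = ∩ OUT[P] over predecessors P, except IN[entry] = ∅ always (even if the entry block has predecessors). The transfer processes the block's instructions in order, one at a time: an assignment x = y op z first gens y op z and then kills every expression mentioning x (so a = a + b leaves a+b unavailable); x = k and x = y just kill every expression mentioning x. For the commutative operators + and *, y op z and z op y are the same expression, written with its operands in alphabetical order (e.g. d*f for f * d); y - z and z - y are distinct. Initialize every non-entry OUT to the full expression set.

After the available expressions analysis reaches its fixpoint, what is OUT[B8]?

Converged values:
  B0:   IN={}   OUT={d+d}
  B1:   IN={d+d}   OUT={d+d}
  B2:   IN={d+d}   OUT={c*e, d+d}
  B3:   IN={c*e, d+d}   OUT={c*e, d+d}
  B4:   IN={c*e, d+d}   OUT={c*e, d+d}
  B5:   IN={c*e, d+d}   OUT={c*e, d+d}
  B6:   IN={c*e, d+d}   OUT={c*e, d+d}
  B7:   IN={c*e, d+d}   OUT={d+d}
  B8:   IN={d+d}   OUT={a+d, d+d}
  B9:   IN={d+d}   OUT={d+d, d+e}

Merge at B8: IN[B8] = OUT[B5] ∩ OUT[B7] = {d+d}
Applying B8's transfer function to that IN value gives OUT[B8] (row B8 above).

Answer: {a+d, d+d}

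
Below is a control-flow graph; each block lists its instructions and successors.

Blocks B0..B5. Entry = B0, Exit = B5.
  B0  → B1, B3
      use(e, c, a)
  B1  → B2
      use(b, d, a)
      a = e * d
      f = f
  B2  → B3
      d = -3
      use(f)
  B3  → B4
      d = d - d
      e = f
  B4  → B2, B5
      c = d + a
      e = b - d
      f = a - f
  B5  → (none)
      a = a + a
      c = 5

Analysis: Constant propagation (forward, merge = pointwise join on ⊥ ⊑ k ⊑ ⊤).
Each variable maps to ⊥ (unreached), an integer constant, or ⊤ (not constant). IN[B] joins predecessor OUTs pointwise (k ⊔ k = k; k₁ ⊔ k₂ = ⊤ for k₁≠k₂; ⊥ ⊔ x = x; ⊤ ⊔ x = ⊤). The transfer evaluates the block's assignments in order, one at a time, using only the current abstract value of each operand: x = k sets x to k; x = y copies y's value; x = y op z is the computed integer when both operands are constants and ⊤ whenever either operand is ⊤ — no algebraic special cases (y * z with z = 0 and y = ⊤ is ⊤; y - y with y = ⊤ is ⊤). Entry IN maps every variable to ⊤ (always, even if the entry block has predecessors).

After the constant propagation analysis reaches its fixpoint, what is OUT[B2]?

Answer: {a: ⊤, b: ⊤, c: ⊤, d: -3, e: ⊤, f: ⊤}

Derivation:
Converged values:
  B0:   IN=(all ⊤)   OUT=(all ⊤)
  B1:   IN=(all ⊤)   OUT=(all ⊤)
  B2:   IN=(all ⊤)   OUT={d:-3; rest ⊤}
  B3:   IN=(all ⊤)   OUT=(all ⊤)
  B4:   IN=(all ⊤)   OUT=(all ⊤)
  B5:   IN=(all ⊤)   OUT={c:5; rest ⊤}

Merge at B2: IN[B2] = OUT[B1] ⊔ OUT[B4] = {a: ⊤, b: ⊤, c: ⊤, d: ⊤, e: ⊤, f: ⊤}
Applying B2's transfer function to that IN value gives OUT[B2] (row B2 above).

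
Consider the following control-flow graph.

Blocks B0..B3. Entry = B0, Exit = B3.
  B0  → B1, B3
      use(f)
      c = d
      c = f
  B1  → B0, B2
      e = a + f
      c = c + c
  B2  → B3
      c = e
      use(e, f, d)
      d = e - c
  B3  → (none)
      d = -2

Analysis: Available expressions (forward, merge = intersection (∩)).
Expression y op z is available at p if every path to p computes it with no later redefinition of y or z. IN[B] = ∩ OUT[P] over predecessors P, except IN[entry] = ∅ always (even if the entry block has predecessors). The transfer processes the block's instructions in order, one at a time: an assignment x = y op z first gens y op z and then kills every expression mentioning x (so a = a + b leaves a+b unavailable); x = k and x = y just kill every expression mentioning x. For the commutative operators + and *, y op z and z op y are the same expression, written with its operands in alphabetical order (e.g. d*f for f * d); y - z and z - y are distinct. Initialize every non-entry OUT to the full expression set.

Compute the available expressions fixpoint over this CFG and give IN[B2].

Converged values:
  B0:  IN={}  OUT={}
  B1:  IN={}  OUT={a+f}
  B2:  IN={a+f}  OUT={a+f, e-c}
  B3:  IN={}  OUT={}

Merge at B2: IN[B2] = OUT[B1] = {a+f}

Answer: {a+f}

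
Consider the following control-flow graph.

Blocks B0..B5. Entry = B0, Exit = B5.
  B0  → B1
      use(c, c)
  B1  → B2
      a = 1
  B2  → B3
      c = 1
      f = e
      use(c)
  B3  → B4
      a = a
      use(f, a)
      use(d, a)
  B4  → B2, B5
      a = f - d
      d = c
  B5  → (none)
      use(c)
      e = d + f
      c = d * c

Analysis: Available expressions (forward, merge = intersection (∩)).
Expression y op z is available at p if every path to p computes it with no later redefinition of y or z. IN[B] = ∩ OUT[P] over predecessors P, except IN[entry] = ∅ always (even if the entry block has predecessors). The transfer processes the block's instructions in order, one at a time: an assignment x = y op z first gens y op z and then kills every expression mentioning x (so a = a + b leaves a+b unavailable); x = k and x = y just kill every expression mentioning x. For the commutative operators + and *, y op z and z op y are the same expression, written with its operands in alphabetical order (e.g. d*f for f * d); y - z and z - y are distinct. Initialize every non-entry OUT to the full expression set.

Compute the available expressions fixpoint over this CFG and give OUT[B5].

Fixpoint table:
  B0:   IN={}   OUT={}
  B1:   IN={}   OUT={}
  B2:   IN={}   OUT={}
  B3:   IN={}   OUT={}
  B4:   IN={}   OUT={}
  B5:   IN={}   OUT={d+f}

Merge at B5: IN[B5] = OUT[B4] = {}
Applying B5's transfer function to that IN value gives OUT[B5] (row B5 above).

Answer: {d+f}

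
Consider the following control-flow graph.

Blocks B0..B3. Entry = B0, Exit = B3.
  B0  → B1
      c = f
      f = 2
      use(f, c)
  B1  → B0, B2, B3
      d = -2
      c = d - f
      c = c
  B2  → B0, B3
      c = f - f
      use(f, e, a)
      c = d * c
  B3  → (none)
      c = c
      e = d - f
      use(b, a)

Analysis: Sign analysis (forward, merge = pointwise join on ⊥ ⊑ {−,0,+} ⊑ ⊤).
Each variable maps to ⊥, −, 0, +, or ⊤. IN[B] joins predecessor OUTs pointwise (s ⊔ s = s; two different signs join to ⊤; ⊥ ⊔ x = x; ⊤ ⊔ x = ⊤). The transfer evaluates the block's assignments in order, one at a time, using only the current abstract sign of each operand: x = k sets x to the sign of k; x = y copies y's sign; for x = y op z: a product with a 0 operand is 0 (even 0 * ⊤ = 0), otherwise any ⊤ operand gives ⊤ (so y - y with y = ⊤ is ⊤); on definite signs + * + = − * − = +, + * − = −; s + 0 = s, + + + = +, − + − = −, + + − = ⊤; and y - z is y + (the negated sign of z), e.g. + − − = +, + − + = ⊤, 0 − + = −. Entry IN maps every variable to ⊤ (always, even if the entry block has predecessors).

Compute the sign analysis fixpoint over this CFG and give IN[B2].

Answer: {a: ⊤, b: ⊤, c: -, d: -, e: ⊤, f: +}

Working:
Fixpoint table:
  B0:   IN=(all ⊤)   OUT={f:+; rest ⊤}
  B1:   IN={f:+; rest ⊤}   OUT={c:-, d:-, f:+; rest ⊤}
  B2:   IN={c:-, d:-, f:+; rest ⊤}   OUT={d:-, f:+; rest ⊤}
  B3:   IN={d:-, f:+; rest ⊤}   OUT={d:-, e:-, f:+; rest ⊤}

Merge at B2: IN[B2] = OUT[B1] = {a: ⊤, b: ⊤, c: -, d: -, e: ⊤, f: +}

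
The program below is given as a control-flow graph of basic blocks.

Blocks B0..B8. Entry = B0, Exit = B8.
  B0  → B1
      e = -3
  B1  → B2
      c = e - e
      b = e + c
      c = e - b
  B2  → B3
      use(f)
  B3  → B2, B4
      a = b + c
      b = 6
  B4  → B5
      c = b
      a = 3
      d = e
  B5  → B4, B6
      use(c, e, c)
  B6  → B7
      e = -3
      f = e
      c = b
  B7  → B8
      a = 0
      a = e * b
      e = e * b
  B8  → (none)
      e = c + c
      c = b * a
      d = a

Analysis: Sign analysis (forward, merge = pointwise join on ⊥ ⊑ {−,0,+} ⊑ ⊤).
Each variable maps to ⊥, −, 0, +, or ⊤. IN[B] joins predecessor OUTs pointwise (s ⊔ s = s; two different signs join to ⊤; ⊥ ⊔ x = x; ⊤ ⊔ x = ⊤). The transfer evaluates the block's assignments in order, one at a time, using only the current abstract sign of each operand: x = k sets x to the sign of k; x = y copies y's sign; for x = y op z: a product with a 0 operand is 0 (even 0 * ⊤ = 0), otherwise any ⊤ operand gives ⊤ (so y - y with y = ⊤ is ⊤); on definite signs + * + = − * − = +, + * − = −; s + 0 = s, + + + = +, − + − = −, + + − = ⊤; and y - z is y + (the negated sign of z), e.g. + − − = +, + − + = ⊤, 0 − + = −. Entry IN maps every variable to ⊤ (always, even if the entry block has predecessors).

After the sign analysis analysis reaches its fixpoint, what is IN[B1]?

Answer: {a: ⊤, b: ⊤, c: ⊤, d: ⊤, e: -, f: ⊤}

Derivation:
Converged values:
  B0:  IN=(all ⊤)  OUT={e:-; rest ⊤}
  B1:  IN={e:-; rest ⊤}  OUT={e:-; rest ⊤}
  B2:  IN={e:-; rest ⊤}  OUT={e:-; rest ⊤}
  B3:  IN={e:-; rest ⊤}  OUT={b:+, e:-; rest ⊤}
  B4:  IN={b:+, e:-; rest ⊤}  OUT={a:+, b:+, c:+, d:-, e:-; rest ⊤}
  B5:  IN={a:+, b:+, c:+, d:-, e:-; rest ⊤}  OUT={a:+, b:+, c:+, d:-, e:-; rest ⊤}
  B6:  IN={a:+, b:+, c:+, d:-, e:-; rest ⊤}  OUT={a:+, b:+, c:+, d:-, e:-, f:-; rest ⊤}
  B7:  IN={a:+, b:+, c:+, d:-, e:-, f:-; rest ⊤}  OUT={a:-, b:+, c:+, d:-, e:-, f:-; rest ⊤}
  B8:  IN={a:-, b:+, c:+, d:-, e:-, f:-; rest ⊤}  OUT={a:-, b:+, c:-, d:-, e:+, f:-; rest ⊤}

Merge at B1: IN[B1] = OUT[B0] = {a: ⊤, b: ⊤, c: ⊤, d: ⊤, e: -, f: ⊤}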